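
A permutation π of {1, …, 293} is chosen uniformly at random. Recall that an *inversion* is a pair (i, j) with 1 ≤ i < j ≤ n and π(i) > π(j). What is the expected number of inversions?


Write X = Σ X_I over the C(293, 2) = 42778 pairs i < j, with X_I the indicator of one inversion.
There are 42778 indicators.
For each fixed pair i < j, the values π(i) and π(j) are two distinct elements of {1, …, 293} in uniformly random order; by symmetry P[π(i) > π(j)] = 1/2.
By linearity: E[X] = 42778 · (1/2) = C(293, 2) · (1/2) = 42778/2 = 21389 ≈ 21389.000.

E[X] = 21389 = 21389.000.


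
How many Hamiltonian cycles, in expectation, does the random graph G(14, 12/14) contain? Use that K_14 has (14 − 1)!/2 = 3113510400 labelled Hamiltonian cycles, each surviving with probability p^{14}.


K_14 has (14 − 1)!/2 = 3113510400 labelled Hamiltonian cycles.
For each such Hamiltonian cycle H, let X_H = 1 if all 14 edges of H are present in G. Then P[X_H = 1] = p^{14} = (6/7)^{14} = 78364164096/678223072849.
By linearity of expectation: E[X] = Σ_H E[X_H] = 3113510400 · p^{14} = 3113510400 · 78364164096/678223072849 = 34855377128600371200/96889010407.
Numerically: E[X] ≈ 3.597e+08.

E[X] = 3113510400 · (6/7)^{14} = 34855377128600371200/96889010407 ≈ 3.597e+08.


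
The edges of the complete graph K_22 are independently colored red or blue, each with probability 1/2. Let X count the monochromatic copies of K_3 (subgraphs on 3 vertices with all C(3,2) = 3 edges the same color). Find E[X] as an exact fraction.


Let X = Σ_S X_S over the C(22, 3) = 1540 subsets S of size 3, where X_S = 1 if the K_3 on S is monochromatic.
For a fixed S, the K_3 on S has C(3, 2) = 3 edges. P[all 3 edges red] = (1/2)^3, and likewise for blue, so P[monochromatic] = 2·(1/2)^3 = 2^{1 − 3} = 1/4.
By linearity of expectation: E[X] = C(22, 3) · 2^{1 − 3} = 1540 · 1/4 = 385.
Numerically: E[X] ≈ 385.00000.

E[X] = C(22,3)·2^(1−C(3,2)) = 385 ≈ 385.00000.


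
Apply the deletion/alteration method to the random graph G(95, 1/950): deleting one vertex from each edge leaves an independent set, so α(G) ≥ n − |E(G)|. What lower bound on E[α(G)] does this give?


E[|E(G)|] = C(95, 2)·p = 4465 · (1/950) = 47/10.
E[α(G)] ≥ n − E[|E(G)|] = 95 − 47/10 = 903/10.
Numerically: ≈ 90.30000.
(This is only a lower bound; the true E[α(G)] may be larger.)

E[α(G)] ≥ 903/10 ≈ 90.30000.


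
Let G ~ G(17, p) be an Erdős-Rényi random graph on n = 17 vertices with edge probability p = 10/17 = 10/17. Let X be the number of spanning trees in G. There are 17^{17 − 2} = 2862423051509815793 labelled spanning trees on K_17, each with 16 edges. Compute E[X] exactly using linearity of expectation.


K_17 has 17^{17 − 2} = 2862423051509815793 labelled spanning trees.
For each such spanning tree H, let X_H = 1 if all 16 edges of H are present in G. Then P[X_H = 1] = p^{16} = (10/17)^{16} = 10000000000000000/48661191875666868481.
By linearity: E[X] = Σ_H E[X_H] = 2862423051509815793 · p^{16} = 2862423051509815793 · 10000000000000000/48661191875666868481 = 10000000000000000/17.
Numerically: E[X] ≈ 5.882e+14.

E[X] = 2862423051509815793 · (10/17)^{16} = 10000000000000000/17 ≈ 5.882e+14.


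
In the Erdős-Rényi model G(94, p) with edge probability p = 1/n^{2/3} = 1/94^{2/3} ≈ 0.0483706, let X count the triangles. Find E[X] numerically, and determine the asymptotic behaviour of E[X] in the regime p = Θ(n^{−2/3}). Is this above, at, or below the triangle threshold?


Number of potential triangles: C(94, 3) = 134044.
Each occurs with probability p³ ≈ (0.0483706)³ ≈ 1.13173382e-04.
By linearity: E[X] = C(94, 3)·p³ ≈ 134044 · 1.13173382e-04 ≈ 15.170213.
Since α = 2/3 < 1, p = c/n^{2/3} ≫ 1/n is above the triangle threshold p ~ 1/n. Asymptotically E[X] ~ (c³/6)·n^{3(1−α)} = (1³/6)·n^{1} → ∞; triangles are abundant w.h.p.

E[X] ≈ 15.170213; in regime p = Θ(1/n^{2/3}) E[X] diverges (above the triangle threshold p ~ 1/n).


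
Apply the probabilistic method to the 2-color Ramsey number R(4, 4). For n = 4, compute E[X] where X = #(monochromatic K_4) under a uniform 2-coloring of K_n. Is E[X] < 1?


E[X] = C(4, 4) · 2^{1 − 6} = 1 · 2^{−5} = 1/32.
As a reduced fraction: E[X] = 1/32 ≈ 0.0312500.
Is E[X] < 1? YES.
Since E[X] < 1, there exists a 2-coloring of K_{4} with no monochromatic K_4; hence R(4, 4) > 4.

E[X] = 1/32 ≈ 0.0312500; E[X] < 1, so R(4, 4) > 4.


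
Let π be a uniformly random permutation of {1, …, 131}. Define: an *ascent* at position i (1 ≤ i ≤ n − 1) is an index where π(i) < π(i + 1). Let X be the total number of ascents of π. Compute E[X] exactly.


Write X = Σ X_I over i = 1, …, 130, with X_I the indicator of one ascent.
There are 130 indicators.
For each fixed i, the pair (π(i), π(i+1)) is a uniformly random ordered pair of distinct values from {1, …, 131}; by symmetry P[π(i) < π(i+1)] = 1/2.
By linearity: E[X] = 130 · (1/2) = (131 − 1) · (1/2) = 65 ≈ 65.000000.

E[X] = 65 = 65.000000.


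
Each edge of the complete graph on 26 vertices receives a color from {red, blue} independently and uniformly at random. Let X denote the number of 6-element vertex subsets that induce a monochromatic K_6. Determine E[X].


Let X = Σ_S X_S over the C(26, 6) = 230230 subsets S of size 6, where X_S = 1 if the K_6 on S is monochromatic.
For a fixed S, the K_6 on S has C(6, 2) = 15 edges. P[all 15 edges red] = (1/2)^15, and likewise for blue, so P[monochromatic] = 2·(1/2)^15 = 2^{1 − 15} = 1/16384.
By linearity of expectation: E[X] = C(26, 6) · 2^{1 − 15} = 230230 · 1/16384 = 115115/8192.
Numerically: E[X] ≈ 14.0521.

E[X] = C(26,6)·2^(1−C(6,2)) = 115115/8192 ≈ 14.0521.


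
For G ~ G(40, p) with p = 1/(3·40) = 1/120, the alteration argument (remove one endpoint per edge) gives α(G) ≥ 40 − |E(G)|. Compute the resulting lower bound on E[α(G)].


E[|E(G)|] = C(40, 2)·p = 780 · (1/120) = 13/2.
E[α(G)] ≥ n − E[|E(G)|] = 40 − 13/2 = 67/2.
Numerically: ≈ 33.5000.
(This is only a lower bound; the true E[α(G)] may be larger.)

E[α(G)] ≥ 67/2 ≈ 33.5000.


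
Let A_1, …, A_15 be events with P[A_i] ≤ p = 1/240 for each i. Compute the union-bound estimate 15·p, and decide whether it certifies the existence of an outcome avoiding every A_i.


Union bound: P[∪_{i=1}^{15} A_i] ≤ Σ_i P[A_i] ≤ 15·p = 15·(1/240) = 1/16.
Numerically: 1/16 ≈ 0.0625.
Is 1/16 < 1? YES.
Since P[∪ A_i] ≤ 1/16 < 1, the complement has P[∩ A_i^c] ≥ 1 − 1/16 = 15/16 > 0, so some outcome avoids every A_i.

15·p = 1/16 ≈ 0.0625; existence CERTIFIED by the union bound.


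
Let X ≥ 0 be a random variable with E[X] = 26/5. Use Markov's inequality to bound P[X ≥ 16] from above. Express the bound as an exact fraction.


μ = E[X] = 26/5, a = 16.
Markov: P[X ≥ 16] ≤ μ/a = (26/5)/16 = 13/40.
Numerically: ≈ 0.325.
(Since a = 16 > μ = 5.200, the bound 13/40 is < 1 and informative.)

P[X ≥ 16] ≤ 13/40 ≈ 0.325.


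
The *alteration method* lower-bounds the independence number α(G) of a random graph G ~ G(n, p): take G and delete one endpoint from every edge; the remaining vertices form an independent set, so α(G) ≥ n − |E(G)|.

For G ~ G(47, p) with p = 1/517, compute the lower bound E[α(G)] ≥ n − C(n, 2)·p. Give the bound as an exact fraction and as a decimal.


E[|E(G)|] = C(47, 2)·p = 1081 · (1/517) = 23/11.
E[α(G)] ≥ n − E[|E(G)|] = 47 − 23/11 = 494/11.
Numerically: ≈ 44.909.
(This is only a lower bound; the true E[α(G)] may be larger.)

E[α(G)] ≥ 494/11 ≈ 44.909.


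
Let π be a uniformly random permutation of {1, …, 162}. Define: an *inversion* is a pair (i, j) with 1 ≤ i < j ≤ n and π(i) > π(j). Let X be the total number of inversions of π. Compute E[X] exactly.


Write X = Σ X_I over the C(162, 2) = 13041 pairs i < j, with X_I the indicator of one inversion.
There are 13041 indicators.
For each fixed pair i < j, the values π(i) and π(j) are two distinct elements of {1, …, 162} in uniformly random order; by symmetry P[π(i) > π(j)] = 1/2.
By linearity: E[X] = 13041 · (1/2) = C(162, 2) · (1/2) = 13041/2 = 13041/2 ≈ 6520.500.

E[X] = 13041/2 = 6520.500.


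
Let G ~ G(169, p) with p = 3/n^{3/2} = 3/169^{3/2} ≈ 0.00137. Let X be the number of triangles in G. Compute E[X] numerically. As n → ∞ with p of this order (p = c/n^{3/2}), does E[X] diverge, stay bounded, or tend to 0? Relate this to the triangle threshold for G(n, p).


Number of potential triangles: C(169, 3) = 790244.
Each occurs with probability p³ ≈ (0.00137)³ ≈ 2.54609e-09.
By linearity: E[X] = C(169, 3)·p³ ≈ 790244 · 2.54609e-09 ≈ 0.002.
Since α = 3/2 > 1, p = c/n^{3/2} = o(1/n) is below the triangle threshold p ~ 1/n. Asymptotically E[X] ~ (c³/6)·n^{3(1−α)} = (3³/6)·n^{-1.5} → 0, so by Markov's inequality G has no triangles w.h.p.

E[X] ≈ 0.002; in regime p = Θ(1/n^{3/2}) E[X] tends to 0 (below the triangle threshold p ~ 1/n).


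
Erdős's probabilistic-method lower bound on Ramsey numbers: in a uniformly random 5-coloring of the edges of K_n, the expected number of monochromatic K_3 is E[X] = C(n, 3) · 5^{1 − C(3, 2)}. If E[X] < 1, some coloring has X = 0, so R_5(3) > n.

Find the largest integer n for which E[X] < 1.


We need C(n, 3) · 5^{1 − 3} < 1, i.e. C(n, 3) < 5^{3 − 1} = 25.
Check values of n near the boundary:
  n = 3: C(3, 3) = 1; 1 < 25? YES
  n = 4: C(4, 3) = 4; 4 < 25? YES
  n = 5: C(5, 3) = 10; 10 < 25? YES
  n = 6: C(6, 3) = 20; 20 < 25? YES
  n = 7: C(7, 3) = 35; 35 < 25? NO
  n = 8: C(8, 3) = 56; 56 < 25? NO
  n = 9: C(9, 3) = 84; 84 < 25? NO
The largest n with C(n, 3) < 25 is n = 6 (where E[X] = 4/5 ≈ 0.8000000). Hence R_5(3) > 6, i.e. R_5(3) ≥ 7.

Largest n = 6; hence R_5(3) > 6.


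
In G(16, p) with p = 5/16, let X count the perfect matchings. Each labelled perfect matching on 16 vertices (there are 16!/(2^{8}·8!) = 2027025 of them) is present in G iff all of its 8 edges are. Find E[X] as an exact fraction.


K_16 has 16!/(2^{8}·8!) = 2027025 labelled perfect matchings.
For each such perfect matching H, let X_H = 1 if all 8 edges of H are present in G. Then P[X_H = 1] = p^{8} = (5/16)^{8} = 390625/4294967296.
By linearity of expectation: E[X] = Σ_H E[X_H] = 2027025 · p^{8} = 2027025 · 390625/4294967296 = 791806640625/4294967296.
Numerically: E[X] ≈ 184.4.

E[X] = 2027025 · (5/16)^{8} = 791806640625/4294967296 ≈ 184.4.


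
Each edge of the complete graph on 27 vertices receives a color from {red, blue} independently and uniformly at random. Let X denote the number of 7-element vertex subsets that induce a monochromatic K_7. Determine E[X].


Let X = Σ_S X_S over the C(27, 7) = 888030 subsets S of size 7, where X_S = 1 if the K_7 on S is monochromatic.
For a fixed S, the K_7 on S has C(7, 2) = 21 edges. P[all 21 edges red] = (1/2)^21, and likewise for blue, so P[monochromatic] = 2·(1/2)^21 = 2^{1 − 21} = 1/1048576.
By linearity of expectation: E[X] = C(27, 7) · 2^{1 − 21} = 888030 · 1/1048576 = 444015/524288.
Numerically: E[X] ≈ 0.847.

E[X] = C(27,7)·2^(1−C(7,2)) = 444015/524288 ≈ 0.847.


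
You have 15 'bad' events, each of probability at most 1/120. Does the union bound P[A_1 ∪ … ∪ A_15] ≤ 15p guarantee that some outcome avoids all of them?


Union bound: P[∪_{i=1}^{15} A_i] ≤ Σ_i P[A_i] ≤ 15·p = 15·(1/120) = 1/8.
Numerically: 1/8 ≈ 0.12500.
Is 1/8 < 1? YES.
Since P[∪ A_i] ≤ 1/8 < 1, the complement has P[∩ A_i^c] ≥ 1 − 1/8 = 7/8 > 0, so some outcome avoids every A_i.

15·p = 1/8 ≈ 0.12500; existence CERTIFIED by the union bound.


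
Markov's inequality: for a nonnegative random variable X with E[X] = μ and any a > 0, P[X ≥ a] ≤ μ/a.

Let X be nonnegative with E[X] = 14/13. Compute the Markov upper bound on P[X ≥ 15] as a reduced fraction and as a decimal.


μ = E[X] = 14/13, a = 15.
Markov: P[X ≥ 15] ≤ μ/a = (14/13)/15 = 14/195.
Numerically: ≈ 0.071795.
(Since a = 15 > μ = 1.076923, the bound 14/195 is < 1 and informative.)

P[X ≥ 15] ≤ 14/195 ≈ 0.071795.


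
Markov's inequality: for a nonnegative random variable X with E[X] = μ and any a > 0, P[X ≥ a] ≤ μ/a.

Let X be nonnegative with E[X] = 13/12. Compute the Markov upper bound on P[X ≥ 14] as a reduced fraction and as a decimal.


μ = E[X] = 13/12, a = 14.
Markov: P[X ≥ 14] ≤ μ/a = (13/12)/14 = 13/168.
Numerically: ≈ 0.07738.
(Since a = 14 > μ = 1.08333, the bound 13/168 is < 1 and informative.)

P[X ≥ 14] ≤ 13/168 ≈ 0.07738.


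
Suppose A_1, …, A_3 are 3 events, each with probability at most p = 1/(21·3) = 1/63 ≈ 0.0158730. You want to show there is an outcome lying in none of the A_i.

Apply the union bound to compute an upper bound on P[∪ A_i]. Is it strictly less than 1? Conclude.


Union bound: P[∪_{i=1}^{3} A_i] ≤ Σ_i P[A_i] ≤ 3·p = 3·(1/63) = 1/21.
Numerically: 1/21 ≈ 0.0476190.
Is 1/21 < 1? YES.
Since P[∪ A_i] ≤ 1/21 < 1, the complement has P[∩ A_i^c] ≥ 1 − 1/21 = 20/21 > 0, so some outcome avoids every A_i.

3·p = 1/21 ≈ 0.0476190; existence CERTIFIED by the union bound.


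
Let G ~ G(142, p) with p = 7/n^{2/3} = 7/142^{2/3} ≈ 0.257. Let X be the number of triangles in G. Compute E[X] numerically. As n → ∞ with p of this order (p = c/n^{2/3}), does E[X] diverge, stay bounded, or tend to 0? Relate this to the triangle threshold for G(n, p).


Number of potential triangles: C(142, 3) = 467180.
Each occurs with probability p³ ≈ (0.257)³ ≈ 1.70105e-02.
By linearity: E[X] = C(142, 3)·p³ ≈ 467180 · 1.70105e-02 ≈ 7946.972.
Since α = 2/3 < 1, p = c/n^{2/3} ≫ 1/n is above the triangle threshold p ~ 1/n. Asymptotically E[X] ~ (c³/6)·n^{3(1−α)} = (7³/6)·n^{1} → ∞; triangles are abundant w.h.p.

E[X] ≈ 7946.972; in regime p = Θ(1/n^{2/3}) E[X] diverges (above the triangle threshold p ~ 1/n).


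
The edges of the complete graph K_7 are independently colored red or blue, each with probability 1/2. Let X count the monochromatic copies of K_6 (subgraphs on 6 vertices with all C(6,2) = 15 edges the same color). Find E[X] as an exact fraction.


Let X = Σ_S X_S over the C(7, 6) = 7 subsets S of size 6, where X_S = 1 if the K_6 on S is monochromatic.
For a fixed S, the K_6 on S has C(6, 2) = 15 edges. P[all 15 edges red] = (1/2)^15, and likewise for blue, so P[monochromatic] = 2·(1/2)^15 = 2^{1 − 15} = 1/16384.
By linearity of expectation: E[X] = C(7, 6) · 2^{1 − 15} = 7 · 1/16384 = 7/16384.
Numerically: E[X] ≈ 0.0004.

E[X] = C(7,6)·2^(1−C(6,2)) = 7/16384 ≈ 0.0004.


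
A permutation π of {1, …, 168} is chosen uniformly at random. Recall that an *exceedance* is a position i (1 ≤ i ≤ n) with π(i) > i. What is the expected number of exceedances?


Write X = Σ_{i=1}^{168} X_i, where X_i = 1_{π(i) > i}.
For each fixed i, π(i) is uniform over {1, …, 168} (marginal of a uniform permutation), so P[π(i) > i] = (n − i)/n. Summing: Σ_{i=1}^{168} (n − i)/n = (0 + 1 + … + 167)/168 = 168(168 − 1)/(2·168) = (168 − 1)/2.
Hence E[X] = Σ_{i=1}^{168} (168 − i)/168 = 167/2 ≈ 83.500.

E[X] = 167/2 = 83.500.


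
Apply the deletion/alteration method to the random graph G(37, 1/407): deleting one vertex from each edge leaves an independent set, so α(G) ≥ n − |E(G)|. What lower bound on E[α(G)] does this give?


E[|E(G)|] = C(37, 2)·p = 666 · (1/407) = 18/11.
E[α(G)] ≥ n − E[|E(G)|] = 37 − 18/11 = 389/11.
Numerically: ≈ 35.364.
(This is only a lower bound; the true E[α(G)] may be larger.)

E[α(G)] ≥ 389/11 ≈ 35.364.


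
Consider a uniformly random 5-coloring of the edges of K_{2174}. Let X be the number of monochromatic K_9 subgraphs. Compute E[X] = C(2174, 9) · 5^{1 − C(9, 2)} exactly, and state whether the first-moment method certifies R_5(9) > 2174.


E[X] = C(2174, 9) · 5^{1 − 36} = 2940165687188920530702934 · 5^{−35} = 2940165687188920530702934/2910383045673370361328125.
As a reduced fraction: E[X] = 2940165687188920530702934/2910383045673370361328125 ≈ 1.01023.
Is E[X] < 1? NO.
Since E[X] ≥ 1, the first-moment bound is inconclusive at n = 2174; it does NOT by itself certify R_5(9) > 2174.

E[X] = 2940165687188920530702934/2910383045673370361328125 ≈ 1.01023; E[X] ≥ 1; first-moment method inconclusive here.


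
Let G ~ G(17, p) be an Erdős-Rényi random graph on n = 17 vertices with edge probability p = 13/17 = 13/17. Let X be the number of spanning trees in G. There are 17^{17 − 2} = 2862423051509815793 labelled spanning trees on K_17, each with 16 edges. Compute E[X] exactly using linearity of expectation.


K_17 has 17^{17 − 2} = 2862423051509815793 labelled spanning trees.
For each such spanning tree H, let X_H = 1 if all 16 edges of H are present in G. Then P[X_H = 1] = p^{16} = (13/17)^{16} = 665416609183179841/48661191875666868481.
Summing the indicators: E[X] = Σ_H E[X_H] = 2862423051509815793 · p^{16} = 2862423051509815793 · 665416609183179841/48661191875666868481 = 665416609183179841/17.
Numerically: E[X] ≈ 3.91e+16.

E[X] = 2862423051509815793 · (13/17)^{16} = 665416609183179841/17 ≈ 3.91e+16.


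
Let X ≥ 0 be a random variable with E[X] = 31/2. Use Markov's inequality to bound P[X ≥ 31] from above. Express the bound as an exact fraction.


μ = E[X] = 31/2, a = 31.
Markov: P[X ≥ 31] ≤ μ/a = (31/2)/31 = 1/2.
Numerically: ≈ 0.50000.
(Since a = 31 > μ = 15.50000, the bound 1/2 is < 1 and informative.)

P[X ≥ 31] ≤ 1/2 ≈ 0.50000.


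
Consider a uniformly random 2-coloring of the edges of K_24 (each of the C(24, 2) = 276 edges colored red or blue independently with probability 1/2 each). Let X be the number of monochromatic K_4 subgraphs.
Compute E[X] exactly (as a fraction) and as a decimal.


Let X = Σ_S X_S over the C(24, 4) = 10626 subsets S of size 4, where X_S = 1 if the K_4 on S is monochromatic.
For a fixed S, the K_4 on S has C(4, 2) = 6 edges. P[all 6 edges red] = (1/2)^6, and likewise for blue, so P[monochromatic] = 2·(1/2)^6 = 2^{1 − 6} = 1/32.
By linearity of expectation: E[X] = C(24, 4) · 2^{1 − 6} = 10626 · 1/32 = 5313/16.
Numerically: E[X] ≈ 332.0625.

E[X] = C(24,4)·2^(1−C(4,2)) = 5313/16 ≈ 332.0625.


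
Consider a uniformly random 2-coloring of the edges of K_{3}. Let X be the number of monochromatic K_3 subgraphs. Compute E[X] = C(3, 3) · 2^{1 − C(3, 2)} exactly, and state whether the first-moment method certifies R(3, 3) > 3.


E[X] = C(3, 3) · 2^{1 − 3} = 1 · 2^{−2} = 1/4.
As a reduced fraction: E[X] = 1/4 ≈ 0.250.
Is E[X] < 1? YES.
Since E[X] < 1, there exists a 2-coloring of K_{3} with no monochromatic K_3; hence R(3, 3) > 3.

E[X] = 1/4 ≈ 0.250; E[X] < 1, so R(3, 3) > 3.


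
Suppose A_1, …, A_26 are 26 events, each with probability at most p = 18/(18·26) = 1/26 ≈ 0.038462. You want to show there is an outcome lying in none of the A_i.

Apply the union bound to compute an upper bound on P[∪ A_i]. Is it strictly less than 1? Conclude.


Union bound: P[∪_{i=1}^{26} A_i] ≤ Σ_i P[A_i] ≤ 26·p = 26·(1/26) = 1.
Numerically: 1 ≈ 1.000000.
Is 1 < 1? NO.
Since the bound 1 is ≥ 1, the union bound is uninformative here; it does NOT by itself certify existence.

26·p = 1 ≈ 1.000000; existence NOT certified by the union bound.


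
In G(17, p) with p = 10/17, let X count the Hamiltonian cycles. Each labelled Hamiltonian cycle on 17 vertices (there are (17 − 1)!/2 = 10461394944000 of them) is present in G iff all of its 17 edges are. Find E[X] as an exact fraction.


K_17 has (17 − 1)!/2 = 10461394944000 labelled Hamiltonian cycles.
For each such Hamiltonian cycle H, let X_H = 1 if all 17 edges of H are present in G. Then P[X_H = 1] = p^{17} = (10/17)^{17} = 100000000000000000/827240261886336764177.
Summing the indicators: E[X] = Σ_H E[X_H] = 10461394944000 · p^{17} = 10461394944000 · 100000000000000000/827240261886336764177 = 1046139494400000000000000000000/827240261886336764177.
Numerically: E[X] ≈ 1.26e+09.

E[X] = 10461394944000 · (10/17)^{17} = 1046139494400000000000000000000/827240261886336764177 ≈ 1.26e+09.


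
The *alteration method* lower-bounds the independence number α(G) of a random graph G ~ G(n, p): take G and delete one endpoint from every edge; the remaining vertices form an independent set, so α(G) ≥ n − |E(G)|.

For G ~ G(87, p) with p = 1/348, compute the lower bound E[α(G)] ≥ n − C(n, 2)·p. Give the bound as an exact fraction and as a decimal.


E[|E(G)|] = C(87, 2)·p = 3741 · (1/348) = 43/4.
E[α(G)] ≥ n − E[|E(G)|] = 87 − 43/4 = 305/4.
Numerically: ≈ 76.25000.
(This is only a lower bound; the true E[α(G)] may be larger.)

E[α(G)] ≥ 305/4 ≈ 76.25000.


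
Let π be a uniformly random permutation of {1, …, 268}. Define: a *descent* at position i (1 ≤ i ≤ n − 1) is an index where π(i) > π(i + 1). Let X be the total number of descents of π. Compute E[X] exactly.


Write X = Σ X_I over i = 1, …, 267, with X_I the indicator of one descent.
There are 267 indicators.
For each fixed i, the pair (π(i), π(i+1)) is a uniformly random ordered pair of distinct values from {1, …, 268}; by symmetry P[π(i) > π(i+1)] = 1/2.
By linearity: E[X] = 267 · (1/2) = (268 − 1) · (1/2) = 267/2 ≈ 133.500000.

E[X] = 267/2 = 133.500000.


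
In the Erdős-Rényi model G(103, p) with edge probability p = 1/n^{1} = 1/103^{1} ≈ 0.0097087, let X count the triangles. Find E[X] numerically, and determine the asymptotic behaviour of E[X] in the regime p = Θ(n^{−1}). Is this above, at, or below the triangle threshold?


Number of potential triangles: C(103, 3) = 176851.
Each occurs with probability p³ ≈ (0.0097087)³ ≈ 9.1514166e-07.
By linearity: E[X] = C(103, 3)·p³ ≈ 176851 · 9.1514166e-07 ≈ 0.16184.
Here α = 1, so p = 1/n is exactly at the triangle threshold p ~ 1/n. Asymptotically E[X] → c³/6 = 1³/6 = 1/6 ≈ 0.16667, a bounded constant. In this regime the triangle count is asymptotically Poisson(c³/6).

E[X] ≈ 0.16184; in regime p = Θ(1/n^{1}) E[X] stays bounded (at the triangle threshold p ~ 1/n).


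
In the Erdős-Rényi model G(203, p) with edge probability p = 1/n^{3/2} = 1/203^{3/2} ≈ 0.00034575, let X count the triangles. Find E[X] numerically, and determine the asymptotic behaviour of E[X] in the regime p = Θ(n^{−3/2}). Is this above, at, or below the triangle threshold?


Number of potential triangles: C(203, 3) = 1373701.
Each occurs with probability p³ ≈ (0.00034575)³ ≈ 4.1330231e-11.
By linearity: E[X] = C(203, 3)·p³ ≈ 1373701 · 4.1330231e-11 ≈ 0.00006.
Since α = 3/2 > 1, p = c/n^{3/2} = o(1/n) is below the triangle threshold p ~ 1/n. Asymptotically E[X] ~ (c³/6)·n^{3(1−α)} = (1³/6)·n^{-1.5} → 0, so by Markov's inequality G has no triangles w.h.p.

E[X] ≈ 0.00006; in regime p = Θ(1/n^{3/2}) E[X] tends to 0 (below the triangle threshold p ~ 1/n).


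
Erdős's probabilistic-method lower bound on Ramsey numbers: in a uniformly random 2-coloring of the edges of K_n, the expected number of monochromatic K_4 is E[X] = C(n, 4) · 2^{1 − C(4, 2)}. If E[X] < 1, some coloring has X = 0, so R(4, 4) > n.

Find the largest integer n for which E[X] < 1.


We need C(n, 4) · 2^{1 − 6} < 1, i.e. C(n, 4) < 2^{6 − 1} = 32.
Check values of n near the boundary:
  n = 4: C(4, 4) = 1; 1 < 32? YES
  n = 5: C(5, 4) = 5; 5 < 32? YES
  n = 6: C(6, 4) = 15; 15 < 32? YES
  n = 7: C(7, 4) = 35; 35 < 32? NO
  n = 8: C(8, 4) = 70; 70 < 32? NO
The largest n with C(n, 4) < 32 is n = 6 (where E[X] = 15/32 ≈ 0.46875). Hence R(4, 4) > 6, i.e. R(4, 4) ≥ 7.

Largest n = 6; hence R(4, 4) > 6.


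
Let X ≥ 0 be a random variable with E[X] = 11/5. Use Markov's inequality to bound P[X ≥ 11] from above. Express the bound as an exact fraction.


μ = E[X] = 11/5, a = 11.
Markov: P[X ≥ 11] ≤ μ/a = (11/5)/11 = 1/5.
Numerically: ≈ 0.200000.
(Since a = 11 > μ = 2.200000, the bound 1/5 is < 1 and informative.)

P[X ≥ 11] ≤ 1/5 ≈ 0.200000.


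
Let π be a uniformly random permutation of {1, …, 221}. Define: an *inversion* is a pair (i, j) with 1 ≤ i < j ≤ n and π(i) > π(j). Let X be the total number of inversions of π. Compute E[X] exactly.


Write X = Σ X_I over the C(221, 2) = 24310 pairs i < j, with X_I the indicator of one inversion.
There are 24310 indicators.
For each fixed pair i < j, the values π(i) and π(j) are two distinct elements of {1, …, 221} in uniformly random order; by symmetry P[π(i) > π(j)] = 1/2.
By linearity: E[X] = 24310 · (1/2) = C(221, 2) · (1/2) = 24310/2 = 12155 ≈ 12155.000.

E[X] = 12155 = 12155.000.


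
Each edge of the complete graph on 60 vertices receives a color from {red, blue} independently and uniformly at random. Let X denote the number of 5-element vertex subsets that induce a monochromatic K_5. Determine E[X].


Let X = Σ_S X_S over the C(60, 5) = 5461512 subsets S of size 5, where X_S = 1 if the K_5 on S is monochromatic.
For a fixed S, the K_5 on S has C(5, 2) = 10 edges. P[all 10 edges red] = (1/2)^10, and likewise for blue, so P[monochromatic] = 2·(1/2)^10 = 2^{1 − 10} = 1/512.
Summing: E[X] = C(60, 5) · 2^{1 − 10} = 5461512 · 1/512 = 682689/64.
Numerically: E[X] ≈ 10667.015625.

E[X] = C(60,5)·2^(1−C(5,2)) = 682689/64 ≈ 10667.015625.


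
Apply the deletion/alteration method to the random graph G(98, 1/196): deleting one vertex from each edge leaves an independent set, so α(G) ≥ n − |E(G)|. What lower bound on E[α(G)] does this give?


E[|E(G)|] = C(98, 2)·p = 4753 · (1/196) = 97/4.
E[α(G)] ≥ n − E[|E(G)|] = 98 − 97/4 = 295/4.
Numerically: ≈ 73.75000.
(This is only a lower bound; the true E[α(G)] may be larger.)

E[α(G)] ≥ 295/4 ≈ 73.75000.


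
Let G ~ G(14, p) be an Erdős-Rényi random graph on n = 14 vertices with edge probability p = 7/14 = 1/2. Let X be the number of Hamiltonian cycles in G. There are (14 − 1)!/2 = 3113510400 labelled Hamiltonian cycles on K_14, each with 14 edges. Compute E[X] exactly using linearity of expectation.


K_14 has (14 − 1)!/2 = 3113510400 labelled Hamiltonian cycles.
For each such Hamiltonian cycle H, let X_H = 1 if all 14 edges of H are present in G. Then P[X_H = 1] = p^{14} = (1/2)^{14} = 1/16384.
By linearity of expectation: E[X] = Σ_H E[X_H] = 3113510400 · p^{14} = 3113510400 · 1/16384 = 6081075/32.
Numerically: E[X] ≈ 190034.

E[X] = 3113510400 · (1/2)^{14} = 6081075/32 ≈ 190034.


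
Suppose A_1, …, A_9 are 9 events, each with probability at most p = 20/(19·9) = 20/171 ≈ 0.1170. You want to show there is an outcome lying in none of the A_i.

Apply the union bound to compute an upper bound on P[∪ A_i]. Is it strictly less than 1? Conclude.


Union bound: P[∪_{i=1}^{9} A_i] ≤ Σ_i P[A_i] ≤ 9·p = 9·(20/171) = 20/19.
Numerically: 20/19 ≈ 1.0526.
Is 20/19 < 1? NO.
Since the bound 20/19 is ≥ 1, the union bound is uninformative here; it does NOT by itself certify existence.

9·p = 20/19 ≈ 1.0526; existence NOT certified by the union bound.


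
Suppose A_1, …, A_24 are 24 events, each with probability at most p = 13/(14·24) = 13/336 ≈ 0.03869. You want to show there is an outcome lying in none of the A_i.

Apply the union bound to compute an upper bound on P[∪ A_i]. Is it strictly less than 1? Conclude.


Union bound: P[∪_{i=1}^{24} A_i] ≤ Σ_i P[A_i] ≤ 24·p = 24·(13/336) = 13/14.
Numerically: 13/14 ≈ 0.92857.
Is 13/14 < 1? YES.
Since P[∪ A_i] ≤ 13/14 < 1, the complement has P[∩ A_i^c] ≥ 1 − 13/14 = 1/14 > 0, so some outcome avoids every A_i.

24·p = 13/14 ≈ 0.92857; existence CERTIFIED by the union bound.


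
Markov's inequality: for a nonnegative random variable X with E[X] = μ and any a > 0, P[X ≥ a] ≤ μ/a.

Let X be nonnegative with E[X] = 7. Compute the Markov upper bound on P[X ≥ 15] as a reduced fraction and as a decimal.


μ = E[X] = 7, a = 15.
Markov: P[X ≥ 15] ≤ μ/a = (7)/15 = 7/15.
Numerically: ≈ 0.467.
(Since a = 15 > μ = 7.000, the bound 7/15 is < 1 and informative.)

P[X ≥ 15] ≤ 7/15 ≈ 0.467.


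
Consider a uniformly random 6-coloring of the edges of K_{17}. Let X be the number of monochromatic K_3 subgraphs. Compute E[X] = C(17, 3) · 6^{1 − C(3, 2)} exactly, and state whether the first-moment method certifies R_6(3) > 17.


E[X] = C(17, 3) · 6^{1 − 3} = 680 · 6^{−2} = 680/36.
As a reduced fraction: E[X] = 170/9 ≈ 18.8889.
Is E[X] < 1? NO.
Since E[X] ≥ 1, the first-moment bound is inconclusive at n = 17; it does NOT by itself certify R_6(3) > 17.

E[X] = 170/9 ≈ 18.8889; E[X] ≥ 1; first-moment method inconclusive here.


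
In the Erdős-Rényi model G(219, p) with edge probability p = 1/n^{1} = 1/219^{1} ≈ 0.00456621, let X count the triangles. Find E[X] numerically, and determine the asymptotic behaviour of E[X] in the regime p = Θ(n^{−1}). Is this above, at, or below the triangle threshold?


Number of potential triangles: C(219, 3) = 1726669.
Each occurs with probability p³ ≈ (0.00456621)³ ≈ 9.52067314e-08.
By linearity: E[X] = C(219, 3)·p³ ≈ 1726669 · 9.52067314e-08 ≈ 0.164391.
Here α = 1, so p = 1/n is exactly at the triangle threshold p ~ 1/n. Asymptotically E[X] → c³/6 = 1³/6 = 1/6 ≈ 0.166667, a bounded constant. In this regime the triangle count is asymptotically Poisson(c³/6).

E[X] ≈ 0.164391; in regime p = Θ(1/n^{1}) E[X] stays bounded (at the triangle threshold p ~ 1/n).


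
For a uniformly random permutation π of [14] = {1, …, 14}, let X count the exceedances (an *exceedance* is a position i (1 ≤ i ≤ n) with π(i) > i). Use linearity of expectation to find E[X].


Write X = Σ_{i=1}^{14} X_i, where X_i = 1_{π(i) > i}.
For each fixed i, π(i) is uniform over {1, …, 14} (marginal of a uniform permutation), so P[π(i) > i] = (n − i)/n. Summing: Σ_{i=1}^{14} (n − i)/n = (0 + 1 + … + 13)/14 = 14(14 − 1)/(2·14) = (14 − 1)/2.
Hence E[X] = Σ_{i=1}^{14} (14 − i)/14 = 13/2 ≈ 6.5000.

E[X] = 13/2 = 6.5000.


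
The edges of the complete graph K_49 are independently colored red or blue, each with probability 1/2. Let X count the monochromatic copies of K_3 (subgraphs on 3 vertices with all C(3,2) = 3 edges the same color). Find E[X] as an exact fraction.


Let X = Σ_S X_S over the C(49, 3) = 18424 subsets S of size 3, where X_S = 1 if the K_3 on S is monochromatic.
For a fixed S, the K_3 on S has C(3, 2) = 3 edges. P[all 3 edges red] = (1/2)^3, and likewise for blue, so P[monochromatic] = 2·(1/2)^3 = 2^{1 − 3} = 1/4.
By linearity: E[X] = C(49, 3) · 2^{1 − 3} = 18424 · 1/4 = 4606.
Numerically: E[X] ≈ 4606.000000.

E[X] = C(49,3)·2^(1−C(3,2)) = 4606 ≈ 4606.000000.


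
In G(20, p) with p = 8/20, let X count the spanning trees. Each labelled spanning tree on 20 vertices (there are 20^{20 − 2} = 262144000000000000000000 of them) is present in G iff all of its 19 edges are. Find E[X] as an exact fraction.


K_20 has 20^{20 − 2} = 262144000000000000000000 labelled spanning trees.
For each such spanning tree H, let X_H = 1 if all 19 edges of H are present in G. Then P[X_H = 1] = p^{19} = (2/5)^{19} = 524288/19073486328125.
By linearity: E[X] = Σ_H E[X_H] = 262144000000000000000000 · p^{19} = 262144000000000000000000 · 524288/19073486328125 = 36028797018963968/5.
Numerically: E[X] ≈ 7.21e+15.

E[X] = 262144000000000000000000 · (2/5)^{19} = 36028797018963968/5 ≈ 7.21e+15.


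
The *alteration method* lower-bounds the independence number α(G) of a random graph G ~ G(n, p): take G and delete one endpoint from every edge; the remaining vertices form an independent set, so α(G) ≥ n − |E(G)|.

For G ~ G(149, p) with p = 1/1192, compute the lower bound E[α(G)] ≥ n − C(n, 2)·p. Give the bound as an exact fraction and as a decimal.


E[|E(G)|] = C(149, 2)·p = 11026 · (1/1192) = 37/4.
E[α(G)] ≥ n − E[|E(G)|] = 149 − 37/4 = 559/4.
Numerically: ≈ 139.750.
(This is only a lower bound; the true E[α(G)] may be larger.)

E[α(G)] ≥ 559/4 ≈ 139.750.


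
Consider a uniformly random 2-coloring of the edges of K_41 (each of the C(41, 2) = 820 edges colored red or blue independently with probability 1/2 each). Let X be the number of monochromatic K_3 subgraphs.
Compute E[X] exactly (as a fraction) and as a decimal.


Let X = Σ_S X_S over the C(41, 3) = 10660 subsets S of size 3, where X_S = 1 if the K_3 on S is monochromatic.
For a fixed S, the K_3 on S has C(3, 2) = 3 edges. P[all 3 edges red] = (1/2)^3, and likewise for blue, so P[monochromatic] = 2·(1/2)^3 = 2^{1 − 3} = 1/4.
Summing: E[X] = C(41, 3) · 2^{1 − 3} = 10660 · 1/4 = 2665.
Numerically: E[X] ≈ 2665.000000.

E[X] = C(41,3)·2^(1−C(3,2)) = 2665 ≈ 2665.000000.


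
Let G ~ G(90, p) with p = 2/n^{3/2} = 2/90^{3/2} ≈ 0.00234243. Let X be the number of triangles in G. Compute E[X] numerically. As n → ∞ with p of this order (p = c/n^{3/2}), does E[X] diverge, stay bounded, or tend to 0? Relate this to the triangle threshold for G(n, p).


Number of potential triangles: C(90, 3) = 117480.
Each occurs with probability p³ ≈ (0.00234243)³ ≈ 1.28528280e-08.
By linearity: E[X] = C(90, 3)·p³ ≈ 117480 · 1.28528280e-08 ≈ 0.001510.
Since α = 3/2 > 1, p = c/n^{3/2} = o(1/n) is below the triangle threshold p ~ 1/n. Asymptotically E[X] ~ (c³/6)·n^{3(1−α)} = (2³/6)·n^{-1.5} → 0, so by Markov's inequality G has no triangles w.h.p.

E[X] ≈ 0.001510; in regime p = Θ(1/n^{3/2}) E[X] tends to 0 (below the triangle threshold p ~ 1/n).


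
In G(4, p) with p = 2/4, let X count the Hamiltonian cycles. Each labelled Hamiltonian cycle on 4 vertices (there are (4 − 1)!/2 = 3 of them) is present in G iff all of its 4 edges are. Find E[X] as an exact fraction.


K_4 has (4 − 1)!/2 = 3 labelled Hamiltonian cycles.
For each such Hamiltonian cycle H, let X_H = 1 if all 4 edges of H are present in G. Then P[X_H = 1] = p^{4} = (1/2)^{4} = 1/16.
By linearity: E[X] = Σ_H E[X_H] = 3 · p^{4} = 3 · 1/16 = 3/16.
Numerically: E[X] ≈ 0.188.

E[X] = 3 · (1/2)^{4} = 3/16 ≈ 0.188.


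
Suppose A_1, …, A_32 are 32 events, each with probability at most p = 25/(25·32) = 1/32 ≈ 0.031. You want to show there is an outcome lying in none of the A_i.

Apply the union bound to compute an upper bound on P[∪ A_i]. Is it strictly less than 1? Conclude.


Union bound: P[∪_{i=1}^{32} A_i] ≤ Σ_i P[A_i] ≤ 32·p = 32·(1/32) = 1.
Numerically: 1 ≈ 1.000.
Is 1 < 1? NO.
Since the bound 1 is ≥ 1, the union bound is uninformative here; it does NOT by itself certify existence.

32·p = 1 ≈ 1.000; existence NOT certified by the union bound.


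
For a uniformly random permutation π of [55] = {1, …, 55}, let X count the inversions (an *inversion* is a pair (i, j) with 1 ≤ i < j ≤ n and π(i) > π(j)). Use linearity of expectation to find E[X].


Write X = Σ X_I over the C(55, 2) = 1485 pairs i < j, with X_I the indicator of one inversion.
There are 1485 indicators.
For each fixed pair i < j, the values π(i) and π(j) are two distinct elements of {1, …, 55} in uniformly random order; by symmetry P[π(i) > π(j)] = 1/2.
By linearity: E[X] = 1485 · (1/2) = C(55, 2) · (1/2) = 1485/2 = 1485/2 ≈ 742.50000.

E[X] = 1485/2 = 742.50000.


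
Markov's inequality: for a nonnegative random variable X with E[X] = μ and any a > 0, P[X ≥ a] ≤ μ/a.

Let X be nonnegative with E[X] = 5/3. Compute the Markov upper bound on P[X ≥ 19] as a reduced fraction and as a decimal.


μ = E[X] = 5/3, a = 19.
Markov: P[X ≥ 19] ≤ μ/a = (5/3)/19 = 5/57.
Numerically: ≈ 0.0877.
(Since a = 19 > μ = 1.6667, the bound 5/57 is < 1 and informative.)

P[X ≥ 19] ≤ 5/57 ≈ 0.0877.


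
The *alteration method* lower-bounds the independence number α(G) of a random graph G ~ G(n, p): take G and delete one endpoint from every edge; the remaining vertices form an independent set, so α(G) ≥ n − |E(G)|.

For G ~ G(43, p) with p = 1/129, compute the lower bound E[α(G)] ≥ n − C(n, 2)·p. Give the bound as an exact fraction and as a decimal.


E[|E(G)|] = C(43, 2)·p = 903 · (1/129) = 7.
E[α(G)] ≥ n − E[|E(G)|] = 43 − 7 = 36.
Numerically: ≈ 36.000.
(This is only a lower bound; the true E[α(G)] may be larger.)

E[α(G)] ≥ 36 ≈ 36.000.


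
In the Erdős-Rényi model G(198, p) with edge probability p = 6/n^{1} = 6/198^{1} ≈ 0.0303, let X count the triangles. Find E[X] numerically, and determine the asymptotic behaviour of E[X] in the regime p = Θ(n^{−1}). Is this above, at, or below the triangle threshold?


Number of potential triangles: C(198, 3) = 1274196.
Each occurs with probability p³ ≈ (0.0303)³ ≈ 2.782647e-05.
By linearity: E[X] = C(198, 3)·p³ ≈ 1274196 · 2.782647e-05 ≈ 35.4564.
Here α = 1, so p = 6/n is exactly at the triangle threshold p ~ 1/n. Asymptotically E[X] → c³/6 = 6³/6 = 36 ≈ 36.0000, a bounded constant. In this regime the triangle count is asymptotically Poisson(c³/6).

E[X] ≈ 35.4564; in regime p = Θ(1/n^{1}) E[X] stays bounded (at the triangle threshold p ~ 1/n).


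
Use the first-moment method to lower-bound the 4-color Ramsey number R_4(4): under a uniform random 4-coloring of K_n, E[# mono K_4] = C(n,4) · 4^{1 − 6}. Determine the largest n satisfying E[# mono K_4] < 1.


We need C(n, 4) · 4^{1 − 6} < 1, i.e. C(n, 4) < 4^{6 − 1} = 1024.
Check values of n near the boundary:
  n = 10: C(10, 4) = 210; 210 < 1024? YES
  n = 11: C(11, 4) = 330; 330 < 1024? YES
  n = 12: C(12, 4) = 495; 495 < 1024? YES
  n = 13: C(13, 4) = 715; 715 < 1024? YES
  n = 14: C(14, 4) = 1001; 1001 < 1024? YES
  n = 15: C(15, 4) = 1365; 1365 < 1024? NO
  n = 16: C(16, 4) = 1820; 1820 < 1024? NO
  n = 17: C(17, 4) = 2380; 2380 < 1024? NO
The largest n with C(n, 4) < 1024 is n = 14 (where E[X] = 1001/1024 ≈ 0.978). Hence R_4(4) > 14, i.e. R_4(4) ≥ 15.

Largest n = 14; hence R_4(4) > 14.


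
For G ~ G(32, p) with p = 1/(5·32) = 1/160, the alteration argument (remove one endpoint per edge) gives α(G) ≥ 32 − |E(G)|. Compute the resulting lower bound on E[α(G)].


E[|E(G)|] = C(32, 2)·p = 496 · (1/160) = 31/10.
E[α(G)] ≥ n − E[|E(G)|] = 32 − 31/10 = 289/10.
Numerically: ≈ 28.90000.
(This is only a lower bound; the true E[α(G)] may be larger.)

E[α(G)] ≥ 289/10 ≈ 28.90000.


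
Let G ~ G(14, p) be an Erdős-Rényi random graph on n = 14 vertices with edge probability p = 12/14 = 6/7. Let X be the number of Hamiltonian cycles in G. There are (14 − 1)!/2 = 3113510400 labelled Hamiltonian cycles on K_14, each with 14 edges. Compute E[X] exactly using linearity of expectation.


K_14 has (14 − 1)!/2 = 3113510400 labelled Hamiltonian cycles.
For each such Hamiltonian cycle H, let X_H = 1 if all 14 edges of H are present in G. Then P[X_H = 1] = p^{14} = (6/7)^{14} = 78364164096/678223072849.
By linearity of expectation: E[X] = Σ_H E[X_H] = 3113510400 · p^{14} = 3113510400 · 78364164096/678223072849 = 34855377128600371200/96889010407.
Numerically: E[X] ≈ 3.59745e+08.

E[X] = 3113510400 · (6/7)^{14} = 34855377128600371200/96889010407 ≈ 3.59745e+08.


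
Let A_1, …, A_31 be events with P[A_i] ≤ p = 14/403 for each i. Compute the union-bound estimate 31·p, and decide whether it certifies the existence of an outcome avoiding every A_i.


Union bound: P[∪_{i=1}^{31} A_i] ≤ Σ_i P[A_i] ≤ 31·p = 31·(14/403) = 14/13.
Numerically: 14/13 ≈ 1.077.
Is 14/13 < 1? NO.
Since the bound 14/13 is ≥ 1, the union bound is uninformative here; it does NOT by itself certify existence.

31·p = 14/13 ≈ 1.077; existence NOT certified by the union bound.


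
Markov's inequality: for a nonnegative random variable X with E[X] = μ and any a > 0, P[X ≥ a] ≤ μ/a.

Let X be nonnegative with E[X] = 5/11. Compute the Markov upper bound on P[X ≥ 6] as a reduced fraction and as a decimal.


μ = E[X] = 5/11, a = 6.
Markov: P[X ≥ 6] ≤ μ/a = (5/11)/6 = 5/66.
Numerically: ≈ 0.07576.
(Since a = 6 > μ = 0.45455, the bound 5/66 is < 1 and informative.)

P[X ≥ 6] ≤ 5/66 ≈ 0.07576.


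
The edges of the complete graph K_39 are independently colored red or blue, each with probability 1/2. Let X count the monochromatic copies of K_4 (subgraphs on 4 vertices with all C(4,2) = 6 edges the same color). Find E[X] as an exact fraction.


Let X = Σ_S X_S over the C(39, 4) = 82251 subsets S of size 4, where X_S = 1 if the K_4 on S is monochromatic.
For a fixed S, the K_4 on S has C(4, 2) = 6 edges. P[all 6 edges red] = (1/2)^6, and likewise for blue, so P[monochromatic] = 2·(1/2)^6 = 2^{1 − 6} = 1/32.
By linearity: E[X] = C(39, 4) · 2^{1 − 6} = 82251 · 1/32 = 82251/32.
Numerically: E[X] ≈ 2570.3438.

E[X] = C(39,4)·2^(1−C(4,2)) = 82251/32 ≈ 2570.3438.
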